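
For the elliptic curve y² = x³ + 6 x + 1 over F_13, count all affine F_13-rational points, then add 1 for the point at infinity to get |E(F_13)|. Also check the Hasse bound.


Affine points = {(0, 1), (0, 12), (5, 0), (7, 3), (7, 10), (9, 2), (9, 11)}; affine count = 7; |E(F_13)| = 8.

Discriminant check: Δ ∝ 4a³ + 27b² = 4·6³ + 27·1² = 4·216 + 27·1 ≡ 7 (mod 13). Nonzero ⇒ E is nonsingular.
For each x ∈ F_13, compute rhs = x³ + 6·x + 1 mod 13, then count y ∈ F_13 with y² ≡ rhs.
  x = 0: rhs = 1, matching y values: 1, 12 (2 points).
  x = 1: rhs = 8, matching y values: none (0 points).
  x = 2: rhs = 8, matching y values: none (0 points).
  x = 3: rhs = 7, matching y values: none (0 points).
  x = 4: rhs = 11, matching y values: none (0 points).
  x = 5: rhs = 0, matching y values: 0 (1 points).
  x = 6: rhs = 6, matching y values: none (0 points).
  x = 7: rhs = 9, matching y values: 3, 10 (2 points).
  x = 8: rhs = 2, matching y values: none (0 points).
  x = 9: rhs = 4, matching y values: 2, 11 (2 points).
  x = 10: rhs = 8, matching y values: none (0 points).
  x = 11: rhs = 7, matching y values: none (0 points).
  x = 12: rhs = 7, matching y values: none (0 points).
Total affine count: 7.
Full point count |E(F_13)| = 7 + 1 = 8.
Hasse bound: |8 − (13+1)| = |-6| = 6 ≤ 2√13 ≈ 7.2111 ✓.


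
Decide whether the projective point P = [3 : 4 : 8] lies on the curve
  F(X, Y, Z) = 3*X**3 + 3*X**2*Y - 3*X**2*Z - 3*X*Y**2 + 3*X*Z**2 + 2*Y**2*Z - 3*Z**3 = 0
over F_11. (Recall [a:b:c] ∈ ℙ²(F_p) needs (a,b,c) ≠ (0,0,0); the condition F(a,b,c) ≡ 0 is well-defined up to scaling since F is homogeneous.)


F(3,4,8) ≡ 5 (mod 11); P is NOT on the curve.

Evaluate F(3, 4, 8) term-by-term (mod 11).
  3*X**3 ↦ 3·27·1·1 = 81
  3*X**2*Y ↦ 3·9·4·1 = 108
  -3*X**2*Z ↦ -3·9·1·8 = -216
  -3*X*Y**2 ↦ -3·3·16·1 = -144
  3*X*Z**2 ↦ 3·3·1·64 = 576
  2*Y**2*Z ↦ 2·1·16·8 = 256
  -3*Z**3 ↦ -3·1·1·512 = -1536
Sum: F(3, 4, 8) = (81) + (108) + (-216) + (-144) + (576) + (256) + (-1536) = -875.
Reducing mod 11: -875 ≡ 5 (mod 11).
Since F(a, b, c) ≡ 5 ≠ 0 (mod 11), P does NOT lie on the curve.


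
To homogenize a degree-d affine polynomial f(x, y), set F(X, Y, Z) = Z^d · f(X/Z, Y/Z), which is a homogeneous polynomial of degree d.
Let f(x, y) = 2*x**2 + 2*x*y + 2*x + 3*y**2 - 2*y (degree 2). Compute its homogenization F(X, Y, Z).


F(X, Y, Z) = 2*X**2 + 2*X*Y + 2*X*Z + 3*Y**2 - 2*Y*Z

deg(f) = 2.
Substitute x = X/Z, y = Y/Z into f, then multiply by Z^2.
  monomial 2·x^2·y^0 ↦ 2·X^2·Y^0·Z^0.
  monomial 2·x^1·y^1 ↦ 2·X^1·Y^1·Z^0.
  monomial 2·x^1·y^0 ↦ 2·X^1·Y^0·Z^1.
  monomial 3·x^0·y^2 ↦ 3·X^0·Y^2·Z^0.
  monomial -2·x^0·y^1 ↦ -2·X^0·Y^1·Z^1.
Collecting: F(X, Y, Z) = 2*X**2 + 2*X*Y + 2*X*Z + 3*Y**2 - 2*Y*Z.


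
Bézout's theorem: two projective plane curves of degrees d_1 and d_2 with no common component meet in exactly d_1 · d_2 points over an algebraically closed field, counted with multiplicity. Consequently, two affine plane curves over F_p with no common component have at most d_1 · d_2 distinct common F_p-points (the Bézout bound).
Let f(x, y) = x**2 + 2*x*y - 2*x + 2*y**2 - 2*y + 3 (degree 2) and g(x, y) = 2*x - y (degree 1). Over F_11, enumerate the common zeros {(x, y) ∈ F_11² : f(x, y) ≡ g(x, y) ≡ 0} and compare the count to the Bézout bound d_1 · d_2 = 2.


Common zeros: {(4, 8), (10, 9)}; count = 2; Bézout bound = 2.

deg(f) = 2, deg(g) = 1, so Bézout bound = 2.
Scan x ∈ F_11. For each x, list the y ∈ F_11 with f(x, y) ≡ 0 and those with g(x, y) ≡ 0 (mod 11); the common zeros in that column are the intersection.
  x = 0: f ≡ 0 at y ∈ ∅; g ≡ 0 at y ∈ {0}; common: ∅.
  x = 1: f ≡ 0 at y ∈ ∅; g ≡ 0 at y ∈ {2}; common: ∅.
  x = 2: f ≡ 0 at y ∈ ∅; g ≡ 0 at y ∈ {4}; common: ∅.
  x = 3: f ≡ 0 at y ∈ {2, 7}; g ≡ 0 at y ∈ {6}; common: ∅.
  x = 4: f ≡ 0 at y ∈ {0, 8}; g ≡ 0 at y ∈ {8}; common: {8}.
  x = 5: f ≡ 0 at y ∈ ∅; g ≡ 0 at y ∈ {10}; common: ∅.
  x = 6: f ≡ 0 at y ∈ {2, 4}; g ≡ 0 at y ∈ {1}; common: ∅.
  x = 7: f ≡ 0 at y ∈ {7, 9}; g ≡ 0 at y ∈ {3}; common: ∅.
  x = 8: f ≡ 0 at y ∈ ∅; g ≡ 0 at y ∈ {5}; common: ∅.
  x = 9: f ≡ 0 at y ∈ {0, 3}; g ≡ 0 at y ∈ {7}; common: ∅.
  x = 10: f ≡ 0 at y ∈ {4, 9}; g ≡ 0 at y ∈ {9}; common: {9}.
Collecting: common zeros = {(4, 8), (10, 9)}, so the count is 2.
Comparison with the Bézout bound: 2 ≤ 2 = deg(f)·deg(g), as expected for curves with no common component (the bound is attained).


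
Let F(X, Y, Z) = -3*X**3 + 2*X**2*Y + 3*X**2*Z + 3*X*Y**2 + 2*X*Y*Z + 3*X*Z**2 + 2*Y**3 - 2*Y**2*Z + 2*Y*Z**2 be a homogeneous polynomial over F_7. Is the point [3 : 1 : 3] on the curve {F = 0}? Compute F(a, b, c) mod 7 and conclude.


F(3,1,3) ≡ 0 (mod 7); P is on the curve.

Evaluate F(3, 1, 3) term-by-term (mod 7).
  -3*X**3 ↦ -3·27·1·1 = -81
  2*X**2*Y ↦ 2·9·1·1 = 18
  3*X**2*Z ↦ 3·9·1·3 = 81
  3*X*Y**2 ↦ 3·3·1·1 = 9
  2*X*Y*Z ↦ 2·3·1·3 = 18
  3*X*Z**2 ↦ 3·3·1·9 = 81
  2*Y**3 ↦ 2·1·1·1 = 2
  -2*Y**2*Z ↦ -2·1·1·3 = -6
  2*Y*Z**2 ↦ 2·1·1·9 = 18
Sum: F(3, 1, 3) = (-81) + (18) + (81) + (9) + (18) + (81) + (2) + (-6) + (18) = 140.
Reducing mod 7: 140 ≡ 0 (mod 7).
Since F(a, b, c) ≡ 0 (mod 7), P lies on the curve.


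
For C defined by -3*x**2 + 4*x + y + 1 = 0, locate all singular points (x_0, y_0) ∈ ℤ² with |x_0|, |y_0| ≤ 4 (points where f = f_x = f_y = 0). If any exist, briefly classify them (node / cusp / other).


No singular points in the scanned grid; C is smooth there.

Compute partial derivatives:
  f_x = 4 - 6*x.
  f_y = 1.
f_y = 1 is a nonzero constant, so f_y never vanishes: no point (x, y) can satisfy f = f_x = f_y = 0. In particular no (x, y) ∈ {−4, ..., 4}² is singular; the curve is smooth.


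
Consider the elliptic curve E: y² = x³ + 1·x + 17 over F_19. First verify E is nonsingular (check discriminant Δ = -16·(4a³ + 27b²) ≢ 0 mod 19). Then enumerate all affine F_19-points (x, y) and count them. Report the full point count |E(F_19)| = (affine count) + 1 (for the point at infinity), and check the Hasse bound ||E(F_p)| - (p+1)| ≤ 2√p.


Affine points = {(0, 6), (0, 13), (1, 0), (3, 3), (3, 16), (4, 3), (4, 16), (6, 7), (6, 12), (7, 5), (7, 14), (8, 9), (8, 10), (10, 1), (10, 18), (12, 3), (12, 16), (13, 2), (13, 17), (14, 1), (14, 18), (15, 5), (15, 14), (16, 5), (16, 14), (17, 8), (17, 11)}; affine count = 27; |E(F_19)| = 28.

Discriminant check: Δ ∝ 4a³ + 27b² = 4·1³ + 27·17² = 4·1 + 27·289 ≡ 17 (mod 19). Nonzero ⇒ E is nonsingular.
For each x ∈ F_19, compute rhs = x³ + 1·x + 17 mod 19, then count y ∈ F_19 with y² ≡ rhs.
  x = 0: rhs = 17, matching y values: 6, 13 (2 points).
  x = 1: rhs = 0, matching y values: 0 (1 points).
  x = 2: rhs = 8, matching y values: none (0 points).
  x = 3: rhs = 9, matching y values: 3, 16 (2 points).
  x = 4: rhs = 9, matching y values: 3, 16 (2 points).
  x = 5: rhs = 14, matching y values: none (0 points).
  x = 6: rhs = 11, matching y values: 7, 12 (2 points).
  x = 7: rhs = 6, matching y values: 5, 14 (2 points).
  x = 8: rhs = 5, matching y values: 9, 10 (2 points).
  x = 9: rhs = 14, matching y values: none (0 points).
  x = 10: rhs = 1, matching y values: 1, 18 (2 points).
  x = 11: rhs = 10, matching y values: none (0 points).
  x = 12: rhs = 9, matching y values: 3, 16 (2 points).
  x = 13: rhs = 4, matching y values: 2, 17 (2 points).
  x = 14: rhs = 1, matching y values: 1, 18 (2 points).
  x = 15: rhs = 6, matching y values: 5, 14 (2 points).
  x = 16: rhs = 6, matching y values: 5, 14 (2 points).
  x = 17: rhs = 7, matching y values: 8, 11 (2 points).
  x = 18: rhs = 15, matching y values: none (0 points).
Total affine count: 27.
Full point count |E(F_19)| = 27 + 1 = 28.
Hasse bound: |28 − (19+1)| = |8| = 8 ≤ 2√19 ≈ 8.7178 ✓.


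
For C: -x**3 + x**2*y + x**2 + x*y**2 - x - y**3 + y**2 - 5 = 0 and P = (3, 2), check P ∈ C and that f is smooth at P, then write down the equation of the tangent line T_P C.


Tangent line at P: -6*x + 13*y - 8 = 0.

Step 1: f(3, 2) = 0, so P lies on C.
Step 2: partial derivatives
  f_x(x, y) = -3*x**2 + 2*x*y + 2*x + y**2 - 1, f_y(x, y) = x**2 + 2*x*y - 3*y**2 + 2*y.
  f_x(P) = -6, f_y(P) = 13 (gradient nonzero, so P is smooth).
Step 3: tangent line at P: -6·(x − 3) + 13·(y − 2) = 0.
Expanding: -6*x + 13*y - 8 = 0.


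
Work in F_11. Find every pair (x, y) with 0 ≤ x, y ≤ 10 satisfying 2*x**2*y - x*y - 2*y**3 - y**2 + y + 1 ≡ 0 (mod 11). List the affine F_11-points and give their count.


Affine F_11-points: {(0, 9), (1, 1), (1, 5), (1, 10), (5, 1), (5, 5), (5, 10), (6, 9), (7, 2), (8, 4), (9, 4), (10, 2)}; count = 12.

For each of the 121 pairs (x, y) ∈ F_11², evaluate f(x, y) mod 11. Record the zeros.
  x = 0: [0↦1, 1↦10, 2↦5, 3↦7, 4↦4, 5↦6, 6↦1, 7↦10, 8↦10, 9↦0, 10↦1]  zeros at y ∈ {9}
  x = 1: [0↦1, 1↦0, 2↦7, 3↦10, 4↦8, 5↦0, 6↦7, 7↦6, 8↦7, 9↦9, 10↦0]  zeros at y ∈ {1, 5, 10}
  x = 2: [0↦1, 1↦5, 2↦6, 3↦3, 4↦6, 5↦3, 6↦4, 7↦8, 8↦3, 9↦10, 10↦6]  zeros at y ∈ ∅
  x = 3: [0↦1, 1↦3, 2↦2, 3↦8, 4↦9, 5↦4, 6↦3, 7↦5, 8↦9, 9↦3, 10↦8]  zeros at y ∈ ∅
  x = 4: [0↦1, 1↦5, 2↦6, 3↦3, 4↦6, 5↦3, 6↦4, 7↦8, 8↦3, 9↦10, 10↦6]  zeros at y ∈ ∅
  x = 5: [0↦1, 1↦0, 2↦7, 3↦10, 4↦8, 5↦0, 6↦7, 7↦6, 8↦7, 9↦9, 10↦0]  zeros at y ∈ {1, 5, 10}
  x = 6: [0↦1, 1↦10, 2↦5, 3↦7, 4↦4, 5↦6, 6↦1, 7↦10, 8↦10, 9↦0, 10↦1]  zeros at y ∈ {9}
  x = 7: [0↦1, 1↦2, 2↦0, 3↦5, 4↦5, 5↦10, 6↦8, 7↦9, 8↦1, 9↦5, 10↦9]  zeros at y ∈ {2}
  x = 8: [0↦1, 1↦9, 2↦3, 3↦4, 4↦0, 5↦1, 6↦6, 7↦3, 8↦2, 9↦2, 10↦2]  zeros at y ∈ {4}
  x = 9: [0↦1, 1↦9, 2↦3, 3↦4, 4↦0, 5↦1, 6↦6, 7↦3, 8↦2, 9↦2, 10↦2]  zeros at y ∈ {4}
  x = 10: [0↦1, 1↦2, 2↦0, 3↦5, 4↦5, 5↦10, 6↦8, 7↦9, 8↦1, 9↦5, 10↦9]  zeros at y ∈ {2}
Collecting zeros: affine points = {(0, 9), (1, 1), (1, 5), (1, 10), (5, 1), (5, 5), (5, 10), (6, 9), (7, 2), (8, 4), (9, 4), (10, 2)}.
Total count |C(F_11)_aff| = 12.


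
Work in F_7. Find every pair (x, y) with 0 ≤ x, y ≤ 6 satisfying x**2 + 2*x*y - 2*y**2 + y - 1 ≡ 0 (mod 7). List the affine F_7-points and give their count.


Affine F_7-points: {(0, 2), (1, 0), (1, 5), (2, 3), (3, 2), (3, 5), (6, 0), (6, 3)}; count = 8.

For each of the 49 pairs (x, y) ∈ F_7², evaluate f(x, y) mod 7. Record the zeros.
  x = 0: [0↦6, 1↦5, 2↦0, 3↦5, 4↦6, 5↦3, 6↦3]  zeros at y ∈ {2}
  x = 1: [0↦0, 1↦1, 2↦5, 3↦5, 4↦1, 5↦0, 6↦2]  zeros at y ∈ {0, 5}
  x = 2: [0↦3, 1↦6, 2↦5, 3↦0, 4↦5, 5↦6, 6↦3]  zeros at y ∈ {3}
  x = 3: [0↦1, 1↦6, 2↦0, 3↦4, 4↦4, 5↦0, 6↦6]  zeros at y ∈ {2, 5}
  x = 4: [0↦1, 1↦1, 2↦4, 3↦3, 4↦5, 5↦3, 6↦4]  zeros at y ∈ ∅
  x = 5: [0↦3, 1↦5, 2↦3, 3↦4, 4↦1, 5↦1, 6↦4]  zeros at y ∈ ∅
  x = 6: [0↦0, 1↦4, 2↦4, 3↦0, 4↦6, 5↦1, 6↦6]  zeros at y ∈ {0, 3}
Collecting zeros: affine points = {(0, 2), (1, 0), (1, 5), (2, 3), (3, 2), (3, 5), (6, 0), (6, 3)}.
Total count |C(F_7)_aff| = 8.


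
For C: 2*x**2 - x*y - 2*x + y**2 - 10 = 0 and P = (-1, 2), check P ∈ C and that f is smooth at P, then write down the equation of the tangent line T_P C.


Tangent line at P: -8*x + 5*y - 18 = 0.

Step 1: f(-1, 2) = 0, so P lies on C.
Step 2: partial derivatives
  f_x(x, y) = 4*x - y - 2, f_y(x, y) = -x + 2*y.
  f_x(P) = -8, f_y(P) = 5 (gradient nonzero, so P is smooth).
Step 3: tangent line at P: -8·(x − -1) + 5·(y − 2) = 0.
Expanding: -8*x + 5*y - 18 = 0.


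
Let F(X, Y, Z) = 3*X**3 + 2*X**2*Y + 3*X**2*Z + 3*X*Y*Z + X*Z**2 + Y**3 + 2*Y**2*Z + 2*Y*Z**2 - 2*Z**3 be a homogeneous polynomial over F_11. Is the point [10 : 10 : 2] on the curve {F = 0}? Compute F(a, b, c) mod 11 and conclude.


F(10,10,2) ≡ 4 (mod 11); P is NOT on the curve.

Evaluate F(10, 10, 2) term-by-term (mod 11).
  3*X**3 ↦ 3·1000·1·1 = 3000
  2*X**2*Y ↦ 2·100·10·1 = 2000
  3*X**2*Z ↦ 3·100·1·2 = 600
  3*X*Y*Z ↦ 3·10·10·2 = 600
  X*Z**2 ↦ 1·10·1·4 = 40
  Y**3 ↦ 1·1·1000·1 = 1000
  2*Y**2*Z ↦ 2·1·100·2 = 400
  2*Y*Z**2 ↦ 2·1·10·4 = 80
  -2*Z**3 ↦ -2·1·1·8 = -16
Sum: F(10, 10, 2) = (3000) + (2000) + (600) + (600) + (40) + (1000) + (400) + (80) + (-16) = 7704.
Reducing mod 11: 7704 ≡ 4 (mod 11).
Since F(a, b, c) ≡ 4 ≠ 0 (mod 11), P does NOT lie on the curve.


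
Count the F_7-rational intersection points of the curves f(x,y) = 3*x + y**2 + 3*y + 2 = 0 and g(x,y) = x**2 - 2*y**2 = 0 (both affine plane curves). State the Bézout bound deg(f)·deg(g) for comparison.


Common zeros: {(5, 3)}; count = 1; Bézout bound = 4.

deg(f) = 2, deg(g) = 2, so Bézout bound = 4.
Scan x ∈ F_7. For each x, list the y ∈ F_7 with f(x, y) ≡ 0 and those with g(x, y) ≡ 0 (mod 7); the common zeros in that column are the intersection.
  x = 0: f ≡ 0 at y ∈ {5, 6}; g ≡ 0 at y ∈ {0}; common: ∅.
  x = 1: f ≡ 0 at y ∈ ∅; g ≡ 0 at y ∈ {2, 5}; common: ∅.
  x = 2: f ≡ 0 at y ∈ ∅; g ≡ 0 at y ∈ {3, 4}; common: ∅.
  x = 3: f ≡ 0 at y ∈ {2}; g ≡ 0 at y ∈ {1, 6}; common: ∅.
  x = 4: f ≡ 0 at y ∈ {0, 4}; g ≡ 0 at y ∈ {1, 6}; common: ∅.
  x = 5: f ≡ 0 at y ∈ {1, 3}; g ≡ 0 at y ∈ {3, 4}; common: {3}.
  x = 6: f ≡ 0 at y ∈ ∅; g ≡ 0 at y ∈ {2, 5}; common: ∅.
Collecting: common zeros = {(5, 3)}, so the count is 1.
Comparison with the Bézout bound: 1 ≤ 4 = deg(f)·deg(g), as expected for curves with no common component (the affine F_7-count falls short of the bound because intersections may lie at infinity, over extension fields, or carry multiplicity).


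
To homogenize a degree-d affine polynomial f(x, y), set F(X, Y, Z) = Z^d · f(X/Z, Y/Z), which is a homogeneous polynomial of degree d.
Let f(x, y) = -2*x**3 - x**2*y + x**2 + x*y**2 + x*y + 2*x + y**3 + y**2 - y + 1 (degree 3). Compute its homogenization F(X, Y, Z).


F(X, Y, Z) = -2*X**3 - X**2*Y + X**2*Z + X*Y**2 + X*Y*Z + 2*X*Z**2 + Y**3 + Y**2*Z - Y*Z**2 + Z**3

deg(f) = 3.
Substitute x = X/Z, y = Y/Z into f, then multiply by Z^3.
  monomial -2·x^3·y^0 ↦ -2·X^3·Y^0·Z^0.
  monomial -1·x^2·y^1 ↦ -1·X^2·Y^1·Z^0.
  monomial 1·x^2·y^0 ↦ 1·X^2·Y^0·Z^1.
  monomial 1·x^1·y^2 ↦ 1·X^1·Y^2·Z^0.
  monomial 1·x^1·y^1 ↦ 1·X^1·Y^1·Z^1.
  monomial 2·x^1·y^0 ↦ 2·X^1·Y^0·Z^2.
  monomial 1·x^0·y^3 ↦ 1·X^0·Y^3·Z^0.
  monomial 1·x^0·y^2 ↦ 1·X^0·Y^2·Z^1.
  monomial -1·x^0·y^1 ↦ -1·X^0·Y^1·Z^2.
  monomial 1·x^0·y^0 ↦ 1·X^0·Y^0·Z^3.
Collecting: F(X, Y, Z) = -2*X**3 - X**2*Y + X**2*Z + X*Y**2 + X*Y*Z + 2*X*Z**2 + Y**3 + Y**2*Z - Y*Z**2 + Z**3.


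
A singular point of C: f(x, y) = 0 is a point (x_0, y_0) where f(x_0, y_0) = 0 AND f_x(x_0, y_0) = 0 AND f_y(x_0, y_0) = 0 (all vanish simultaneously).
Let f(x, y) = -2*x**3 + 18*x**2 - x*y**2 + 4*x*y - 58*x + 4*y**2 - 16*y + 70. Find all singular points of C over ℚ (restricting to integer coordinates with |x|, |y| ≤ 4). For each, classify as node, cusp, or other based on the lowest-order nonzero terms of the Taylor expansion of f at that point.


Singular points: {(3, 2)}; classification: cusp.

Compute partial derivatives:
  f_x = -6*x**2 + 36*x - y**2 + 4*y - 58.
  f_y = -2*x*y + 4*x + 8*y - 16.
Scan x_0 ∈ {−4, ..., 4}. For each x_0, f_y(x_0, y) is a polynomial in y; find its integer roots y ∈ {−4, ..., 4}, then test f_x and f at those candidates.
  x = -4: f_y(-4, y) = 16*y - 32; vanishes at y ∈ {2}. (-4, 2): f_x = -294 ≠ 0.
  x = -3: f_y(-3, y) = 14*y - 28; vanishes at y ∈ {2}. (-3, 2): f_x = -216 ≠ 0.
  x = -2: f_y(-2, y) = 12*y - 24; vanishes at y ∈ {2}. (-2, 2): f_x = -150 ≠ 0.
  x = -1: f_y(-1, y) = 10*y - 20; vanishes at y ∈ {2}. (-1, 2): f_x = -96 ≠ 0.
  x = 0: f_y(0, y) = 8*y - 16; vanishes at y ∈ {2}. (0, 2): f_x = -54 ≠ 0.
  x = 1: f_y(1, y) = 6*y - 12; vanishes at y ∈ {2}. (1, 2): f_x = -24 ≠ 0.
  x = 2: f_y(2, y) = 4*y - 8; vanishes at y ∈ {2}. (2, 2): f_x = -6 ≠ 0.
  x = 3: f_y(3, y) = 2*y - 4; vanishes at y ∈ {2}. (3, 2): f_x = 0, f = 0 — SINGULAR.
  x = 4: f_y(4, y) = 0; vanishes at y ∈ {-4, -3, -2, -1, 0, 1, 2, 3, 4}. (4, -4): f_x = -42 ≠ 0; (4, -3): f_x = -31 ≠ 0; (4, -2): f_x = -22 ≠ 0; (4, -1): f_x = -15 ≠ 0; (4, 0): f_x = -10 ≠ 0; (4, 1): f_x = -7 ≠ 0; (4, 2): f_x = -6 ≠ 0; (4, 3): f_x = -7 ≠ 0; (4, 4): f_x = -10 ≠ 0.
Only singular point on the grid: (3, 2).
Classify: substitute x = 3 + u, y = 2 + v and expand: f = -2*u**3 - u*v**2 + v**2.
No constant or linear terms (consistent with a singular point). Quadratic part: v**2. Cubic part: -2*u**3 - u*v**2.
The quadratic part v**2 is a perfect square, so there is a single (double) tangent line v = 0, i.e. y = 2. Restricting the cubic part to that line (v = 0) leaves -2*u**3 ≠ 0, so f is not divisible by v and the branch is v² ≈ 2*u**3 to lowest order — this is a cusp.
Classification: cusp.


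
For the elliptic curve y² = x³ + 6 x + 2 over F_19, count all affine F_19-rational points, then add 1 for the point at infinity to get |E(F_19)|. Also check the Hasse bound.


Affine points = {(1, 3), (1, 16), (3, 3), (3, 16), (5, 9), (5, 10), (6, 8), (6, 11), (7, 8), (7, 11), (8, 7), (8, 12), (9, 5), (9, 14), (10, 6), (10, 13), (12, 4), (12, 15), (13, 4), (13, 15), (15, 3), (15, 16), (17, 1), (17, 18)}; affine count = 24; |E(F_19)| = 25.

Discriminant check: Δ ∝ 4a³ + 27b² = 4·6³ + 27·2² = 4·216 + 27·4 ≡ 3 (mod 19). Nonzero ⇒ E is nonsingular.
For each x ∈ F_19, compute rhs = x³ + 6·x + 2 mod 19, then count y ∈ F_19 with y² ≡ rhs.
  x = 0: rhs = 2, matching y values: none (0 points).
  x = 1: rhs = 9, matching y values: 3, 16 (2 points).
  x = 2: rhs = 3, matching y values: none (0 points).
  x = 3: rhs = 9, matching y values: 3, 16 (2 points).
  x = 4: rhs = 14, matching y values: none (0 points).
  x = 5: rhs = 5, matching y values: 9, 10 (2 points).
  x = 6: rhs = 7, matching y values: 8, 11 (2 points).
  x = 7: rhs = 7, matching y values: 8, 11 (2 points).
  x = 8: rhs = 11, matching y values: 7, 12 (2 points).
  x = 9: rhs = 6, matching y values: 5, 14 (2 points).
  x = 10: rhs = 17, matching y values: 6, 13 (2 points).
  x = 11: rhs = 12, matching y values: none (0 points).
  x = 12: rhs = 16, matching y values: 4, 15 (2 points).
  x = 13: rhs = 16, matching y values: 4, 15 (2 points).
  x = 14: rhs = 18, matching y values: none (0 points).
  x = 15: rhs = 9, matching y values: 3, 16 (2 points).
  x = 16: rhs = 14, matching y values: none (0 points).
  x = 17: rhs = 1, matching y values: 1, 18 (2 points).
  x = 18: rhs = 14, matching y values: none (0 points).
Total affine count: 24.
Full point count |E(F_19)| = 24 + 1 = 25.
Hasse bound: |25 − (19+1)| = |5| = 5 ≤ 2√19 ≈ 8.7178 ✓.


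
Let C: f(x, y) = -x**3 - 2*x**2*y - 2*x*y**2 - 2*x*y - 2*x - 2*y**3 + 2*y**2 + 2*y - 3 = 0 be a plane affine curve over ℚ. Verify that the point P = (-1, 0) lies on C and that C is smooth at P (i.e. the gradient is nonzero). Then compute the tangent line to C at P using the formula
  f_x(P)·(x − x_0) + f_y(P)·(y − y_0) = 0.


Tangent line at P: -5*x + 2*y - 5 = 0.

Step 1: f(-1, 0) = 0, so P lies on C.
Step 2: partial derivatives
  f_x(x, y) = -3*x**2 - 4*x*y - 2*y**2 - 2*y - 2, f_y(x, y) = -2*x**2 - 4*x*y - 2*x - 6*y**2 + 4*y + 2.
  f_x(P) = -5, f_y(P) = 2 (gradient nonzero, so P is smooth).
Step 3: tangent line at P: -5·(x − -1) + 2·(y − 0) = 0.
Expanding: -5*x + 2*y - 5 = 0.


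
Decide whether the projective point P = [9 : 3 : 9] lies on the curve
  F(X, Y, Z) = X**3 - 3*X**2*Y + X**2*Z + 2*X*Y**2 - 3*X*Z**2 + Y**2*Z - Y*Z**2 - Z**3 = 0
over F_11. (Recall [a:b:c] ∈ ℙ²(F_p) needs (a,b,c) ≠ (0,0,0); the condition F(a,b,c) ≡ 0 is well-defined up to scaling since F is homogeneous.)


F(9,3,9) ≡ 2 (mod 11); P is NOT on the curve.

Evaluate F(9, 3, 9) term-by-term (mod 11).
  X**3 ↦ 1·729·1·1 = 729
  -3*X**2*Y ↦ -3·81·3·1 = -729
  X**2*Z ↦ 1·81·1·9 = 729
  2*X*Y**2 ↦ 2·9·9·1 = 162
  -3*X*Z**2 ↦ -3·9·1·81 = -2187
  Y**2*Z ↦ 1·1·9·9 = 81
  -Y*Z**2 ↦ -1·1·3·81 = -243
  -Z**3 ↦ -1·1·1·729 = -729
Sum: F(9, 3, 9) = (729) + (-729) + (729) + (162) + (-2187) + (81) + (-243) + (-729) = -2187.
Reducing mod 11: -2187 ≡ 2 (mod 11).
Since F(a, b, c) ≡ 2 ≠ 0 (mod 11), P does NOT lie on the curve.


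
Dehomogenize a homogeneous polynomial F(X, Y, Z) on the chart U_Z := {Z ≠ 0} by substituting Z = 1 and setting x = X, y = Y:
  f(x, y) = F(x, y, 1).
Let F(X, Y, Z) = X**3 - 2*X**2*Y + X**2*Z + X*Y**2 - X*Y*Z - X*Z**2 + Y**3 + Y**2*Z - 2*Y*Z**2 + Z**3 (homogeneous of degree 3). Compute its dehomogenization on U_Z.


f(x, y) = x**3 - 2*x**2*y + x**2 + x*y**2 - x*y - x + y**3 + y**2 - 2*y + 1

On U_Z we set Z = 1. Each monomial c·X^i·Y^j·Z^k in F becomes c·x^i·y^j·1^k = c·x^i·y^j.
Substituting Z = 1: F(X, Y, 1) = x**3 - 2*x**2*y + x**2 + x*y**2 - x*y - x + y**3 + y**2 - 2*y + 1.
Note: deg(f) ≤ deg(F) = 3; strict inequality happens when F is divisible by Z (lost terms).


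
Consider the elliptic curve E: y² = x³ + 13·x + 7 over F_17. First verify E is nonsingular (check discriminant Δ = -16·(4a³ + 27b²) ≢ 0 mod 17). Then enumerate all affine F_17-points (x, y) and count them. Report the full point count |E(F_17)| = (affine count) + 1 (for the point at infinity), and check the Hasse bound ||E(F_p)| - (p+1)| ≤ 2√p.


Affine points = {(1, 2), (1, 15), (4, 2), (4, 15), (7, 4), (7, 13), (10, 7), (10, 10), (11, 6), (11, 11), (12, 2), (12, 15), (14, 3), (14, 14)}; affine count = 14; |E(F_17)| = 15.

Discriminant check: Δ ∝ 4a³ + 27b² = 4·13³ + 27·7² = 4·2197 + 27·49 ≡ 13 (mod 17). Nonzero ⇒ E is nonsingular.
For each x ∈ F_17, compute rhs = x³ + 13·x + 7 mod 17, then count y ∈ F_17 with y² ≡ rhs.
  x = 0: rhs = 7, matching y values: none (0 points).
  x = 1: rhs = 4, matching y values: 2, 15 (2 points).
  x = 2: rhs = 7, matching y values: none (0 points).
  x = 3: rhs = 5, matching y values: none (0 points).
  x = 4: rhs = 4, matching y values: 2, 15 (2 points).
  x = 5: rhs = 10, matching y values: none (0 points).
  x = 6: rhs = 12, matching y values: none (0 points).
  x = 7: rhs = 16, matching y values: 4, 13 (2 points).
  x = 8: rhs = 11, matching y values: none (0 points).
  x = 9: rhs = 3, matching y values: none (0 points).
  x = 10: rhs = 15, matching y values: 7, 10 (2 points).
  x = 11: rhs = 2, matching y values: 6, 11 (2 points).
  x = 12: rhs = 4, matching y values: 2, 15 (2 points).
  x = 13: rhs = 10, matching y values: none (0 points).
  x = 14: rhs = 9, matching y values: 3, 14 (2 points).
  x = 15: rhs = 7, matching y values: none (0 points).
  x = 16: rhs = 10, matching y values: none (0 points).
Total affine count: 14.
Full point count |E(F_17)| = 14 + 1 = 15.
Hasse bound: |15 − (17+1)| = |-3| = 3 ≤ 2√17 ≈ 8.2462 ✓.


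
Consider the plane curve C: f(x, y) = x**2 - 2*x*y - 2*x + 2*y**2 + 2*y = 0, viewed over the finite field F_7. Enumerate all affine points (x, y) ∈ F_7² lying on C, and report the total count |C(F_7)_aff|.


Affine F_7-points: {(0, 0), (0, 6), (1, 2), (1, 5), (2, 0), (2, 1), (4, 5), (5, 2)}; count = 8.

For each of the 49 pairs (x, y) ∈ F_7², evaluate f(x, y) mod 7. Record the zeros.
  x = 0: [0↦0, 1↦4, 2↦5, 3↦3, 4↦5, 5↦4, 6↦0]  zeros at y ∈ {0, 6}
  x = 1: [0↦6, 1↦1, 2↦0, 3↦3, 4↦3, 5↦0, 6↦1]  zeros at y ∈ {2, 5}
  x = 2: [0↦0, 1↦0, 2↦4, 3↦5, 4↦3, 5↦5, 6↦4]  zeros at y ∈ {0, 1}
  x = 3: [0↦3, 1↦1, 2↦3, 3↦2, 4↦5, 5↦5, 6↦2]  zeros at y ∈ ∅
  x = 4: [0↦1, 1↦4, 2↦4, 3↦1, 4↦2, 5↦0, 6↦2]  zeros at y ∈ {5}
  x = 5: [0↦1, 1↦2, 2↦0, 3↦2, 4↦1, 5↦4, 6↦4]  zeros at y ∈ {2}
  x = 6: [0↦3, 1↦2, 2↦5, 3↦5, 4↦2, 5↦3, 6↦1]  zeros at y ∈ ∅
Collecting zeros: affine points = {(0, 0), (0, 6), (1, 2), (1, 5), (2, 0), (2, 1), (4, 5), (5, 2)}.
Total count |C(F_7)_aff| = 8.


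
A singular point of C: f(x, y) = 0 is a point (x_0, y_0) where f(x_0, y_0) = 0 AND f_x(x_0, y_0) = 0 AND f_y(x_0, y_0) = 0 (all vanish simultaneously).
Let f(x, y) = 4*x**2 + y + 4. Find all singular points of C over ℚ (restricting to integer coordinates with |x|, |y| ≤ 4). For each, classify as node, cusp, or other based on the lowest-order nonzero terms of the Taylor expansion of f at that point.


No singular points in the scanned grid; C is smooth there.

Compute partial derivatives:
  f_x = 8*x.
  f_y = 1.
f_y = 1 is a nonzero constant, so f_y never vanishes: no point (x, y) can satisfy f = f_x = f_y = 0. In particular no (x, y) ∈ {−4, ..., 4}² is singular; the curve is smooth.


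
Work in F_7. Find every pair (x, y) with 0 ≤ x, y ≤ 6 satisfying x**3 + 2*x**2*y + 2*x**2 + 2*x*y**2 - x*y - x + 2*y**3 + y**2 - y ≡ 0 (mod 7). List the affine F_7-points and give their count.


Affine F_7-points: {(0, 0), (0, 4), (0, 6), (1, 1), (2, 0), (3, 0), (4, 3), (5, 3)}; count = 8.

For each of the 49 pairs (x, y) ∈ F_7², evaluate f(x, y) mod 7. Record the zeros.
  x = 0: [0↦0, 1↦2, 2↦4, 3↦4, 4↦0, 5↦4, 6↦0]  zeros at y ∈ {0, 4, 6}
  x = 1: [0↦2, 1↦0, 2↦2, 3↦6, 4↦3, 5↦5, 6↦3]  zeros at y ∈ {1}
  x = 2: [0↦0, 1↦5, 2↦4, 3↦2, 4↦4, 5↦1, 6↦5]  zeros at y ∈ {0}
  x = 3: [0↦0, 1↦2, 2↦2, 3↦5, 4↦2, 5↦5, 6↦5]  zeros at y ∈ {0}
  x = 4: [0↦1, 1↦4, 2↦2, 3↦0, 4↦3, 5↦2, 6↦2]  zeros at y ∈ {3}
  x = 5: [0↦2, 1↦3, 2↦3, 3↦0, 4↦6, 5↦5, 6↦2]  zeros at y ∈ {3}
  x = 6: [0↦2, 1↦5, 2↦4, 3↦4, 4↦3, 5↦6, 6↦4]  zeros at y ∈ ∅
Collecting zeros: affine points = {(0, 0), (0, 4), (0, 6), (1, 1), (2, 0), (3, 0), (4, 3), (5, 3)}.
Total count |C(F_7)_aff| = 8.


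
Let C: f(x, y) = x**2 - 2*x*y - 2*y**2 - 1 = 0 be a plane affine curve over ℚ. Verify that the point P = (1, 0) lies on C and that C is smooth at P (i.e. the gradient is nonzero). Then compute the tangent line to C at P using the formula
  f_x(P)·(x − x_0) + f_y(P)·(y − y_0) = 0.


Tangent line at P: 2*x - 2*y - 2 = 0.

Step 1: f(1, 0) = 0, so P lies on C.
Step 2: partial derivatives
  f_x(x, y) = 2*x - 2*y, f_y(x, y) = -2*x - 4*y.
  f_x(P) = 2, f_y(P) = -2 (gradient nonzero, so P is smooth).
Step 3: tangent line at P: 2·(x − 1) + -2·(y − 0) = 0.
Expanding: 2*x - 2*y - 2 = 0.


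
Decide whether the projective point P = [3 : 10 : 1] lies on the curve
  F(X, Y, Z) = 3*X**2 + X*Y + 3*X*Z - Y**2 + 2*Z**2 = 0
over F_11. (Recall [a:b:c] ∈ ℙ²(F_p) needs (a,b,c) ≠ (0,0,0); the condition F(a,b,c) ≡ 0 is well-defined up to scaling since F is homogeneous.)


F(3,10,1) ≡ 1 (mod 11); P is NOT on the curve.

Evaluate F(3, 10, 1) term-by-term (mod 11).
  3*X**2 ↦ 3·9·1·1 = 27
  X*Y ↦ 1·3·10·1 = 30
  3*X*Z ↦ 3·3·1·1 = 9
  -Y**2 ↦ -1·1·100·1 = -100
  2*Z**2 ↦ 2·1·1·1 = 2
Sum: F(3, 10, 1) = (27) + (30) + (9) + (-100) + (2) = -32.
Reducing mod 11: -32 ≡ 1 (mod 11).
Since F(a, b, c) ≡ 1 ≠ 0 (mod 11), P does NOT lie on the curve.


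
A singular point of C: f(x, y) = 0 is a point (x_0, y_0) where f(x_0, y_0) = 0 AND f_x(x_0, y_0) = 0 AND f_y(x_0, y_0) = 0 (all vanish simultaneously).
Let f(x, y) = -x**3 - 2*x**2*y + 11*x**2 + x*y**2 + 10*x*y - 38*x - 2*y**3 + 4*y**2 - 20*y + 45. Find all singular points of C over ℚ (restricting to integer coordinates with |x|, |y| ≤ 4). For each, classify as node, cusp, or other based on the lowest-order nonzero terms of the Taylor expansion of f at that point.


Singular points: {(3, 1)}; classification: cusp.

Compute partial derivatives:
  f_x = -3*x**2 - 4*x*y + 22*x + y**2 + 10*y - 38.
  f_y = -2*x**2 + 2*x*y + 10*x - 6*y**2 + 8*y - 20.
Scan x_0 ∈ {−4, ..., 4}. For each x_0, f_y(x_0, y) is a polynomial in y; find its integer roots y ∈ {−4, ..., 4}, then test f_x and f at those candidates.
  x = -4: f_y(-4, y) = -6*y**2 - 92; no integer root y with |y| ≤ 4.
  x = -3: f_y(-3, y) = -6*y**2 + 2*y - 68; no integer root y with |y| ≤ 4.
  x = -2: f_y(-2, y) = -6*y**2 + 4*y - 48; no integer root y with |y| ≤ 4.
  x = -1: f_y(-1, y) = -6*y**2 + 6*y - 32; no integer root y with |y| ≤ 4.
  x = 0: f_y(0, y) = -6*y**2 + 8*y - 20; no integer root y with |y| ≤ 4.
  x = 1: f_y(1, y) = -6*y**2 + 10*y - 12; no integer root y with |y| ≤ 4.
  x = 2: f_y(2, y) = -6*y**2 + 12*y - 8; no integer root y with |y| ≤ 4.
  x = 3: f_y(3, y) = -6*y**2 + 14*y - 8; vanishes at y ∈ {1}. (3, 1): f_x = 0, f = 0 — SINGULAR.
  x = 4: f_y(4, y) = -6*y**2 + 16*y - 12; no integer root y with |y| ≤ 4.
Only singular point on the grid: (3, 1).
Classify: substitute x = 3 + u, y = 1 + v and expand: f = -u**3 - 2*u**2*v + u*v**2 - 2*v**3 + v**2.
No constant or linear terms (consistent with a singular point). Quadratic part: v**2. Cubic part: -u**3 - 2*u**2*v + u*v**2 - 2*v**3.
The quadratic part v**2 is a perfect square, so there is a single (double) tangent line v = 0, i.e. y = 1. Restricting the cubic part to that line (v = 0) leaves -u**3 ≠ 0, so f is not divisible by v and the branch is v² ≈ u**3 to lowest order — this is a cusp.
Classification: cusp.


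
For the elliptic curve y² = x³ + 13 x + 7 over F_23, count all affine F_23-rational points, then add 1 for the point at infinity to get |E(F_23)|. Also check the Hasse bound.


Affine points = {(2, 8), (2, 15), (3, 2), (3, 21), (4, 10), (4, 13), (5, 6), (5, 17), (6, 5), (6, 18), (7, 2), (7, 21), (8, 5), (8, 18), (9, 5), (9, 18), (11, 3), (11, 20), (13, 2), (13, 21), (14, 9), (14, 14), (15, 9), (15, 14), (17, 9), (17, 14), (18, 1), (18, 22), (19, 11), (19, 12), (22, 4), (22, 19)}; affine count = 32; |E(F_23)| = 33.

Discriminant check: Δ ∝ 4a³ + 27b² = 4·13³ + 27·7² = 4·2197 + 27·49 ≡ 14 (mod 23). Nonzero ⇒ E is nonsingular.
For each x ∈ F_23, compute rhs = x³ + 13·x + 7 mod 23, then count y ∈ F_23 with y² ≡ rhs.
  x = 0: rhs = 7, matching y values: none (0 points).
  x = 1: rhs = 21, matching y values: none (0 points).
  x = 2: rhs = 18, matching y values: 8, 15 (2 points).
  x = 3: rhs = 4, matching y values: 2, 21 (2 points).
  x = 4: rhs = 8, matching y values: 10, 13 (2 points).
  x = 5: rhs = 13, matching y values: 6, 17 (2 points).
  x = 6: rhs = 2, matching y values: 5, 18 (2 points).
  x = 7: rhs = 4, matching y values: 2, 21 (2 points).
  x = 8: rhs = 2, matching y values: 5, 18 (2 points).
  x = 9: rhs = 2, matching y values: 5, 18 (2 points).
  x = 10: rhs = 10, matching y values: none (0 points).
  x = 11: rhs = 9, matching y values: 3, 20 (2 points).
  x = 12: rhs = 5, matching y values: none (0 points).
  x = 13: rhs = 4, matching y values: 2, 21 (2 points).
  x = 14: rhs = 12, matching y values: 9, 14 (2 points).
  x = 15: rhs = 12, matching y values: 9, 14 (2 points).
  x = 16: rhs = 10, matching y values: none (0 points).
  x = 17: rhs = 12, matching y values: 9, 14 (2 points).
  x = 18: rhs = 1, matching y values: 1, 22 (2 points).
  x = 19: rhs = 6, matching y values: 11, 12 (2 points).
  x = 20: rhs = 10, matching y values: none (0 points).
  x = 21: rhs = 19, matching y values: none (0 points).
  x = 22: rhs = 16, matching y values: 4, 19 (2 points).
Total affine count: 32.
Full point count |E(F_23)| = 32 + 1 = 33.
Hasse bound: |33 − (23+1)| = |9| = 9 ≤ 2√23 ≈ 9.5917 ✓.


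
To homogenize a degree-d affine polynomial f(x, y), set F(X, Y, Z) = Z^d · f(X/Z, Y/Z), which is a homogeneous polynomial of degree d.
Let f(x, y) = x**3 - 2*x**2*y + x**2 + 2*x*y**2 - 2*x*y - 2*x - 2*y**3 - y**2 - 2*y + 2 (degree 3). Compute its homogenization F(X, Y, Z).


F(X, Y, Z) = X**3 - 2*X**2*Y + X**2*Z + 2*X*Y**2 - 2*X*Y*Z - 2*X*Z**2 - 2*Y**3 - Y**2*Z - 2*Y*Z**2 + 2*Z**3

deg(f) = 3.
Substitute x = X/Z, y = Y/Z into f, then multiply by Z^3.
  monomial 1·x^3·y^0 ↦ 1·X^3·Y^0·Z^0.
  monomial -2·x^2·y^1 ↦ -2·X^2·Y^1·Z^0.
  monomial 1·x^2·y^0 ↦ 1·X^2·Y^0·Z^1.
  monomial 2·x^1·y^2 ↦ 2·X^1·Y^2·Z^0.
  monomial -2·x^1·y^1 ↦ -2·X^1·Y^1·Z^1.
  monomial -2·x^1·y^0 ↦ -2·X^1·Y^0·Z^2.
  monomial -2·x^0·y^3 ↦ -2·X^0·Y^3·Z^0.
  monomial -1·x^0·y^2 ↦ -1·X^0·Y^2·Z^1.
  monomial -2·x^0·y^1 ↦ -2·X^0·Y^1·Z^2.
  monomial 2·x^0·y^0 ↦ 2·X^0·Y^0·Z^3.
Collecting: F(X, Y, Z) = X**3 - 2*X**2*Y + X**2*Z + 2*X*Y**2 - 2*X*Y*Z - 2*X*Z**2 - 2*Y**3 - Y**2*Z - 2*Y*Z**2 + 2*Z**3.


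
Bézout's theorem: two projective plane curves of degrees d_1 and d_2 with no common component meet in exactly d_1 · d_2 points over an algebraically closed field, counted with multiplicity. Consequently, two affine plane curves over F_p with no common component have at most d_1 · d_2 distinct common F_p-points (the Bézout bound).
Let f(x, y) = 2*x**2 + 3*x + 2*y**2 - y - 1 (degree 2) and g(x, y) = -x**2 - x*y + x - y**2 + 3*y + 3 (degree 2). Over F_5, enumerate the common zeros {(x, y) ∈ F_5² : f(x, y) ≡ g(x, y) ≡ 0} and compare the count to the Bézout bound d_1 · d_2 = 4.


Common zeros: {(0, 1), (0, 2)}; count = 2; Bézout bound = 4.

deg(f) = 2, deg(g) = 2, so Bézout bound = 4.
Scan x ∈ F_5. For each x, list the y ∈ F_5 with f(x, y) ≡ 0 and those with g(x, y) ≡ 0 (mod 5); the common zeros in that column are the intersection.
  x = 0: f ≡ 0 at y ∈ {1, 2}; g ≡ 0 at y ∈ {1, 2}; common: {1, 2}.
  x = 1: f ≡ 0 at y ∈ {1, 2}; g ≡ 0 at y ∈ {3, 4}; common: ∅.
  x = 2: f ≡ 0 at y ∈ ∅; g ≡ 0 at y ∈ {3}; common: ∅.
  x = 3: f ≡ 0 at y ∈ ∅; g ≡ 0 at y ∈ ∅; common: ∅.
  x = 4: f ≡ 0 at y ∈ ∅; g ≡ 0 at y ∈ {2}; common: ∅.
Collecting: common zeros = {(0, 1), (0, 2)}, so the count is 2.
Comparison with the Bézout bound: 2 ≤ 4 = deg(f)·deg(g), as expected for curves with no common component (the affine F_5-count falls short of the bound because intersections may lie at infinity, over extension fields, or carry multiplicity).


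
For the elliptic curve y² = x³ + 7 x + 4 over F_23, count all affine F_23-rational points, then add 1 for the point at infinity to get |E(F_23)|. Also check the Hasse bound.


Affine points = {(0, 2), (0, 21), (1, 9), (1, 14), (2, 7), (2, 16), (3, 11), (3, 12), (4, 2), (4, 21), (5, 7), (5, 16), (6, 3), (6, 20), (10, 4), (10, 19), (11, 3), (11, 20), (16, 7), (16, 16), (19, 2), (19, 21), (20, 5), (20, 18)}; affine count = 24; |E(F_23)| = 25.

Discriminant check: Δ ∝ 4a³ + 27b² = 4·7³ + 27·4² = 4·343 + 27·16 ≡ 10 (mod 23). Nonzero ⇒ E is nonsingular.
For each x ∈ F_23, compute rhs = x³ + 7·x + 4 mod 23, then count y ∈ F_23 with y² ≡ rhs.
  x = 0: rhs = 4, matching y values: 2, 21 (2 points).
  x = 1: rhs = 12, matching y values: 9, 14 (2 points).
  x = 2: rhs = 3, matching y values: 7, 16 (2 points).
  x = 3: rhs = 6, matching y values: 11, 12 (2 points).
  x = 4: rhs = 4, matching y values: 2, 21 (2 points).
  x = 5: rhs = 3, matching y values: 7, 16 (2 points).
  x = 6: rhs = 9, matching y values: 3, 20 (2 points).
  x = 7: rhs = 5, matching y values: none (0 points).
  x = 8: rhs = 20, matching y values: none (0 points).
  x = 9: rhs = 14, matching y values: none (0 points).
  x = 10: rhs = 16, matching y values: 4, 19 (2 points).
  x = 11: rhs = 9, matching y values: 3, 20 (2 points).
  x = 12: rhs = 22, matching y values: none (0 points).
  x = 13: rhs = 15, matching y values: none (0 points).
  x = 14: rhs = 17, matching y values: none (0 points).
  x = 15: rhs = 11, matching y values: none (0 points).
  x = 16: rhs = 3, matching y values: 7, 16 (2 points).
  x = 17: rhs = 22, matching y values: none (0 points).
  x = 18: rhs = 5, matching y values: none (0 points).
  x = 19: rhs = 4, matching y values: 2, 21 (2 points).
  x = 20: rhs = 2, matching y values: 5, 18 (2 points).
  x = 21: rhs = 5, matching y values: none (0 points).
  x = 22: rhs = 19, matching y values: none (0 points).
Total affine count: 24.
Full point count |E(F_23)| = 24 + 1 = 25.
Hasse bound: |25 − (23+1)| = |1| = 1 ≤ 2√23 ≈ 9.5917 ✓.


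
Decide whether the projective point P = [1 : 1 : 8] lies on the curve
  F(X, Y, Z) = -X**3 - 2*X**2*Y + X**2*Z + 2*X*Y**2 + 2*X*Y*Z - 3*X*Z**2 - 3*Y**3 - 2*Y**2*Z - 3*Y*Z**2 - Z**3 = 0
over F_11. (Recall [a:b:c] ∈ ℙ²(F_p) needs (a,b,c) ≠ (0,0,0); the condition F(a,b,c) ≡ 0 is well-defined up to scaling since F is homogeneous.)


F(1,1,8) ≡ 10 (mod 11); P is NOT on the curve.

Evaluate F(1, 1, 8) term-by-term (mod 11).
  -X**3 ↦ -1·1·1·1 = -1
  -2*X**2*Y ↦ -2·1·1·1 = -2
  X**2*Z ↦ 1·1·1·8 = 8
  2*X*Y**2 ↦ 2·1·1·1 = 2
  2*X*Y*Z ↦ 2·1·1·8 = 16
  -3*X*Z**2 ↦ -3·1·1·64 = -192
  -3*Y**3 ↦ -3·1·1·1 = -3
  -2*Y**2*Z ↦ -2·1·1·8 = -16
  -3*Y*Z**2 ↦ -3·1·1·64 = -192
  -Z**3 ↦ -1·1·1·512 = -512
Sum: F(1, 1, 8) = (-1) + (-2) + (8) + (2) + (16) + (-192) + (-3) + (-16) + (-192) + (-512) = -892.
Reducing mod 11: -892 ≡ 10 (mod 11).
Since F(a, b, c) ≡ 10 ≠ 0 (mod 11), P does NOT lie on the curve.


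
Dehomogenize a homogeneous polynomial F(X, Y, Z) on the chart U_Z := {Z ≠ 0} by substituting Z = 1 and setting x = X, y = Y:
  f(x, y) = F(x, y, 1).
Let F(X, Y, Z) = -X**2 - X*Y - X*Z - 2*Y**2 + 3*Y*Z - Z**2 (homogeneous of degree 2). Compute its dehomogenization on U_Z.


f(x, y) = -x**2 - x*y - x - 2*y**2 + 3*y - 1

On U_Z we set Z = 1. Each monomial c·X^i·Y^j·Z^k in F becomes c·x^i·y^j·1^k = c·x^i·y^j.
Substituting Z = 1: F(X, Y, 1) = -x**2 - x*y - x - 2*y**2 + 3*y - 1.
Note: deg(f) ≤ deg(F) = 2; strict inequality happens when F is divisible by Z (lost terms).


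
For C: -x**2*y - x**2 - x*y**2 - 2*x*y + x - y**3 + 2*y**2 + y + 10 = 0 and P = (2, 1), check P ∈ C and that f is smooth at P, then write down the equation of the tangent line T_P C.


Tangent line at P: -10*x - 10*y + 30 = 0.

Step 1: f(2, 1) = 0, so P lies on C.
Step 2: partial derivatives
  f_x(x, y) = -2*x*y - 2*x - y**2 - 2*y + 1, f_y(x, y) = -x**2 - 2*x*y - 2*x - 3*y**2 + 4*y + 1.
  f_x(P) = -10, f_y(P) = -10 (gradient nonzero, so P is smooth).
Step 3: tangent line at P: -10·(x − 2) + -10·(y − 1) = 0.
Expanding: -10*x - 10*y + 30 = 0.


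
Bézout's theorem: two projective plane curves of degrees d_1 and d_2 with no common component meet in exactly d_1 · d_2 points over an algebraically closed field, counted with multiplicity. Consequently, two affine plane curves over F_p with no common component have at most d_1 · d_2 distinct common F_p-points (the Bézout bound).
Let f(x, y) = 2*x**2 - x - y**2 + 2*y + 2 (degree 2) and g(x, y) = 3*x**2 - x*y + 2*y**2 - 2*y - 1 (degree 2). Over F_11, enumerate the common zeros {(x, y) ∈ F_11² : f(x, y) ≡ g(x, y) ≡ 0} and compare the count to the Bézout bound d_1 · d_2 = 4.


Common zeros: {(1, 3), (4, 4)}; count = 2; Bézout bound = 4.

deg(f) = 2, deg(g) = 2, so Bézout bound = 4.
Scan x ∈ F_11. For each x, list the y ∈ F_11 with f(x, y) ≡ 0 and those with g(x, y) ≡ 0 (mod 11); the common zeros in that column are the intersection.
  x = 0: f ≡ 0 at y ∈ {6, 7}; g ≡ 0 at y ∈ {3, 9}; common: ∅.
  x = 1: f ≡ 0 at y ∈ {3, 10}; g ≡ 0 at y ∈ {3, 4}; common: {3}.
  x = 2: f ≡ 0 at y ∈ {4, 9}; g ≡ 0 at y ∈ {0, 2}; common: ∅.
  x = 3: f ≡ 0 at y ∈ ∅; g ≡ 0 at y ∈ {9, 10}; common: ∅.
  x = 4: f ≡ 0 at y ∈ {4, 9}; g ≡ 0 at y ∈ {4, 10}; common: {4}.
  x = 5: f ≡ 0 at y ∈ {3, 10}; g ≡ 0 at y ∈ ∅; common: ∅.
  x = 6: f ≡ 0 at y ∈ {6, 7}; g ≡ 0 at y ∈ {2}; common: ∅.
  x = 7: f ≡ 0 at y ∈ ∅; g ≡ 0 at y ∈ ∅; common: ∅.
  x = 8: f ≡ 0 at y ∈ ∅; g ≡ 0 at y ∈ ∅; common: ∅.
  x = 9: f ≡ 0 at y ∈ ∅; g ≡ 0 at y ∈ {0}; common: ∅.
  x = 10: f ≡ 0 at y ∈ ∅; g ≡ 0 at y ∈ ∅; common: ∅.
Collecting: common zeros = {(1, 3), (4, 4)}, so the count is 2.
Comparison with the Bézout bound: 2 ≤ 4 = deg(f)·deg(g), as expected for curves with no common component (the affine F_11-count falls short of the bound because intersections may lie at infinity, over extension fields, or carry multiplicity).


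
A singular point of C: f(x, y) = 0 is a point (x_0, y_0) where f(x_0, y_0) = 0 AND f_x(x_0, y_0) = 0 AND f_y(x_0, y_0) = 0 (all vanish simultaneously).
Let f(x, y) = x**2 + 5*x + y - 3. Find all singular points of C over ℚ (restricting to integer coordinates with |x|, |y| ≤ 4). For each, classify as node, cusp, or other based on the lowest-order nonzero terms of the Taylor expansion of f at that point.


No singular points in the scanned grid; C is smooth there.

Compute partial derivatives:
  f_x = 2*x + 5.
  f_y = 1.
f_y = 1 is a nonzero constant, so f_y never vanishes: no point (x, y) can satisfy f = f_x = f_y = 0. In particular no (x, y) ∈ {−4, ..., 4}² is singular; the curve is smooth.
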